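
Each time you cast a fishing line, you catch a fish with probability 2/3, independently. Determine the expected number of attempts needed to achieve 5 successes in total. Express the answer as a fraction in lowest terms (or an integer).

15/2

By linearity (sum of 5 independent geometric waits), E[trials] = 5/p = 5/(2/3) = 15/2.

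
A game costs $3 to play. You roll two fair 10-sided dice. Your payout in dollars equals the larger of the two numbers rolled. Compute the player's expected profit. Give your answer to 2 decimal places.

Distribution of the larger of the two numbers rolled: 1 w.p. 1/100, 2 w.p. 3/100, 3 w.p. 1/20, 4 w.p. 7/100, 5 w.p. 9/100, 6 w.p. 11/100, …
E[payout] = (1/100)·1 + (3/100)·2 + (1/20)·3 + (7/100)·4 + (9/100)·5 + (11/100)·6 + (13/100)·7 + (3/20)·8 + (17/100)·9 + (19/100)·10 = 143/20
Expected profit = 143/20 − 3 = 83/20 ≈ $4.15

$4.15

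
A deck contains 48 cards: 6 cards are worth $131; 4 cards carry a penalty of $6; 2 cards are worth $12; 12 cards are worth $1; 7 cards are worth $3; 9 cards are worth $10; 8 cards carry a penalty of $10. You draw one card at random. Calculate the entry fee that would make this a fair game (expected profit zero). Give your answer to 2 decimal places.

E[payout] = (6/48)·131 + (4/48)·(-6) + (2/48)·12 + (12/48)·1 + (7/48)·3 + (9/48)·10 + (8/48)·(-10) = 829/48
Fair fee = E[payout] = 829/48 ≈ $17.27

$17.27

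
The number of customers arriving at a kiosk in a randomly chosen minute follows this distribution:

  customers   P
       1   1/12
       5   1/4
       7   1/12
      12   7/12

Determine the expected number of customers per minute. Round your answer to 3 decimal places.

8.917

E[X] = (1/12)·1 + (1/4)·5 + (1/12)·7 + (7/12)·12
     = 107/12 ≈ 8.917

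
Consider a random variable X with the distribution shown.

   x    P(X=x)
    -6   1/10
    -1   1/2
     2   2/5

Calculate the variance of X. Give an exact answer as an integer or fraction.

E[X] = (1/10)·(-6) + (1/2)·(-1) + (2/5)·2 = -3/10
E[X²] = (1/10)·36 + (1/2)·1 + (2/5)·4 = 57/10
Var(X) = 57/10 − (-3/10)² = 561/100

561/100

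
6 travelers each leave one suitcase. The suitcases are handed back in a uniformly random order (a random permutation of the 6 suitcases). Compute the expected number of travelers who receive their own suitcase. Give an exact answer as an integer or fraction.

Let Xᵢ = 1 if person i gets their own suitcase. For each i, P(Xᵢ=1) = 1/6.
By linearity of expectation, E[X₁+…+X_6] = 6·(1/6) = 1.

1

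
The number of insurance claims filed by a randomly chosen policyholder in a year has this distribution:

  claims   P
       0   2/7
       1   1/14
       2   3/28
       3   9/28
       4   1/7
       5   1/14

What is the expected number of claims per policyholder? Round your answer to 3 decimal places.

2.179

E[X] = (2/7)·0 + (1/14)·1 + (3/28)·2 + (9/28)·3 + (1/7)·4 + (1/14)·5
     = 61/28 ≈ 2.179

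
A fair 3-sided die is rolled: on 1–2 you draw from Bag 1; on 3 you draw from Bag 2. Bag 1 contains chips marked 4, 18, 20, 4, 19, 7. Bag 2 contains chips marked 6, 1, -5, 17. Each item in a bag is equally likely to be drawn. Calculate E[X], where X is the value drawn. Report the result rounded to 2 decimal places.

9.58

E[X | Bag 1] = (4 + 18 + 20 + 4 + 19 + 7)/6 = 12
E[X | Bag 2] = (6 + 1 − 5 + 17)/4 = 19/4
E[X] = (2/3)·12 + (1/3)·19/4 = 115/12 ≈ 9.58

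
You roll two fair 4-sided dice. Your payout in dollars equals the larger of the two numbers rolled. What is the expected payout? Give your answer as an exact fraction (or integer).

25/8 dollars

Distribution of the larger of the two numbers rolled: 1 w.p. 1/16, 2 w.p. 3/16, 3 w.p. 5/16, 4 w.p. 7/16
E[payout] = (1/16)·1 + (3/16)·2 + (5/16)·3 + (7/16)·4 = 25/8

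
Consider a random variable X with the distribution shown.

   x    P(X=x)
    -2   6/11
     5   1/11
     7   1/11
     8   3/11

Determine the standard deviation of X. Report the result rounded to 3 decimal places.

E[X] = 24/11, E[X²] = 290/11
Var(X) = E[X²] − (E[X])² = 290/11 − 576/121 = 2614/121
SD(X) = √(2614/121) ≈ 4.648

4.648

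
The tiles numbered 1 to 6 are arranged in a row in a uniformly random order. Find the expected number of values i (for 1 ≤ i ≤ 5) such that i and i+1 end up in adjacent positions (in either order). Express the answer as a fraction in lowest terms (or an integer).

5/3

For each i ∈ {1,…,5}, let Xᵢ = 1 if i and i+1 are adjacent. P(Xᵢ=1) = 2·(6−1)!/6! = 2/6.
By linearity, E[ΣXᵢ] = (5)·(2/6) = 5/3.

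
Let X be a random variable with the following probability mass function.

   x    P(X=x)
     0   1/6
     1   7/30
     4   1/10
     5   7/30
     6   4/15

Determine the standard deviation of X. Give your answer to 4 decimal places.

E[X] = 17/5, E[X²] = 259/15
Var(X) = E[X²] − (E[X])² = 259/15 − 289/25 = 428/75
SD(X) = √(428/75) ≈ 2.3889

2.3889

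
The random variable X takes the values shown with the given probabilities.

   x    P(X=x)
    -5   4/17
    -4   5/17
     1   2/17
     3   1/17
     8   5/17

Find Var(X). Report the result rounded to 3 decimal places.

E[X] = (4/17)·(-5) + (5/17)·(-4) + (2/17)·1 + (1/17)·3 + (5/17)·8 = 5/17
E[X²] = (4/17)·25 + (5/17)·16 + (2/17)·1 + (1/17)·9 + (5/17)·64 = 511/17
Var(X) = 511/17 − (5/17)² = 8662/289 ≈ 29.972

29.972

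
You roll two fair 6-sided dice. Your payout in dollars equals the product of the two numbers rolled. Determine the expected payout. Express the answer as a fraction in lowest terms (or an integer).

Distribution of the product of the two numbers rolled: 1 w.p. 1/36, 2 w.p. 1/18, 3 w.p. 1/18, 4 w.p. 1/12, 5 w.p. 1/18, 6 w.p. 1/9, …
E[payout] = (1/36)·1 + (1/18)·2 + (1/18)·3 + (1/12)·4 + (1/18)·5 + (1/9)·6 + (1/18)·8 + (1/36)·9 + (1/18)·10 + (1/9)·12 + (1/18)·15 + (1/36)·16 + (1/18)·18 + (1/18)·20 + (1/18)·24 + (1/36)·25 + (1/18)·30 + (1/36)·36 = 49/4

49/4 dollars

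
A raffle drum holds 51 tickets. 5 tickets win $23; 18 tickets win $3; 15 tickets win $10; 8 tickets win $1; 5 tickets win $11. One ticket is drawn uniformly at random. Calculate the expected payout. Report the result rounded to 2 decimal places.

E[payout] = (5/51)·23 + (18/51)·3 + (15/51)·10 + (8/51)·1 + (5/51)·11 = 382/51
≈ $7.49

$7.49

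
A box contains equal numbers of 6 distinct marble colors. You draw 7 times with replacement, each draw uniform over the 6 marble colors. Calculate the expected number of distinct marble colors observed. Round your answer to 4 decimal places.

Let Xⱼ=1 if type j appears at least once. P(Xⱼ=1) = 1 − ((6−1)/6)^7 = 201811/279936.
E[#distinct] = 6·201811/279936 = 201811/46656.
≈ 4.3255

4.3255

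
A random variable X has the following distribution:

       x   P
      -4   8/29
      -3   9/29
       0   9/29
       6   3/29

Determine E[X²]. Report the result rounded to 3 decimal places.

E[X²] = (8/29)·16 + (9/29)·9 + (9/29)·0 + (3/29)·36
     = 317/29 ≈ 10.931

10.931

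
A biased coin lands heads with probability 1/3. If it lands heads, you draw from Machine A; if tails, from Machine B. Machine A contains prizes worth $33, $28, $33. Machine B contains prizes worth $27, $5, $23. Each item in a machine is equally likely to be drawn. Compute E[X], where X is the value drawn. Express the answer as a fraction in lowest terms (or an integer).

68/3 dollars

E[X | Machine A] = (33 + 28 + 33)/3 = 94/3
E[X | Machine B] = (27 + 5 + 23)/3 = 55/3
E[X] = (1/3)·94/3 + (2/3)·55/3 = 68/3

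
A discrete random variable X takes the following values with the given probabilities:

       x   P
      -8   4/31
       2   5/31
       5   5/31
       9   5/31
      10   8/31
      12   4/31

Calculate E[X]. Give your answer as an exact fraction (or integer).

E[X] = (4/31)·(-8) + (5/31)·2 + (5/31)·5 + (5/31)·9 + (8/31)·10 + (4/31)·12
     = 176/31

176/31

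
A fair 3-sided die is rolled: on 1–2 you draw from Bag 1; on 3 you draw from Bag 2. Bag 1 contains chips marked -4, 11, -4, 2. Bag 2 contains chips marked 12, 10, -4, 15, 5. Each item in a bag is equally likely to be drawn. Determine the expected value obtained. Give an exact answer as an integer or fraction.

E[X | Bag 1] = (-4 + 11 − 4 + 2)/4 = 5/4
E[X | Bag 2] = (12 + 10 − 4 + 15 + 5)/5 = 38/5
E[X] = (2/3)·5/4 + (1/3)·38/5 = 101/30

101/30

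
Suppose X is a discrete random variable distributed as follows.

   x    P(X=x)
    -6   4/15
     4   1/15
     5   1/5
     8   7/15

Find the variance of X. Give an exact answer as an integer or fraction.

2548/75

E[X] = (4/15)·(-6) + (1/15)·4 + (1/5)·5 + (7/15)·8 = 17/5
E[X²] = (4/15)·36 + (1/15)·16 + (1/5)·25 + (7/15)·64 = 683/15
Var(X) = 683/15 − (17/5)² = 2548/75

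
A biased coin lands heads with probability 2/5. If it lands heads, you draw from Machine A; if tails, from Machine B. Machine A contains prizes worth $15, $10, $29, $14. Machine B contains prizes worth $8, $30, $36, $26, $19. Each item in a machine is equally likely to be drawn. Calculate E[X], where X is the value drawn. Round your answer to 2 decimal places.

E[X | Machine A] = (15 + 10 + 29 + 14)/4 = 17
E[X | Machine B] = (8 + 30 + 36 + 26 + 19)/5 = 119/5
E[X] = (2/5)·17 + (3/5)·119/5 = 527/25 ≈ 21.08

$21.08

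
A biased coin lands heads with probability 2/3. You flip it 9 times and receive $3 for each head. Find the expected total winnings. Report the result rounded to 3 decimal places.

E[#heads] = 9·2/3 = 6 (linearity over flips).
E[winnings] = 3·6 = 18.
≈ 18.000

$18.000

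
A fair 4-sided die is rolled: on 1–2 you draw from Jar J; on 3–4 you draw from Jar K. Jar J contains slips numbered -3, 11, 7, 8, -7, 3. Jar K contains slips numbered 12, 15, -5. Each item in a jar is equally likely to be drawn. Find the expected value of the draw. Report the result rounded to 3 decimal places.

5.250

E[X | Jar J] = (-3 + 11 + 7 + 8 − 7 + 3)/6 = 19/6
E[X | Jar K] = (12 + 15 − 5)/3 = 22/3
E[X] = (1/2)·19/6 + (1/2)·22/3 = 21/4 ≈ 5.250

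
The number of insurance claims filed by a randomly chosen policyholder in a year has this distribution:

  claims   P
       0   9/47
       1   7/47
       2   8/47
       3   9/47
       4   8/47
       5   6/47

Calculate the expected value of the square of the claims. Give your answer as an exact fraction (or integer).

E[X²] = (9/47)·0 + (7/47)·1 + (8/47)·4 + (9/47)·9 + (8/47)·16 + (6/47)·25
     = 398/47

398/47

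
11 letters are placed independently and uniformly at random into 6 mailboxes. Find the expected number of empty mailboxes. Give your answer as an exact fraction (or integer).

48828125/60466176

Let Xⱼ=1 if mailbox j is empty. P(Xⱼ=1) = ((6-1)/6)^11 = 48828125/362797056.
By linearity, E[#empty] = 6·48828125/362797056 = 48828125/60466176.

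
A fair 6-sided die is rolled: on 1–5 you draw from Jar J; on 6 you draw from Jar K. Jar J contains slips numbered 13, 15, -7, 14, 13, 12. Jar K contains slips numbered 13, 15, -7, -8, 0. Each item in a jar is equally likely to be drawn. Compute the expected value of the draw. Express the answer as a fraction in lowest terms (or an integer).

E[X | Jar J] = (13 + 15 − 7 + 14 + 13 + 12)/6 = 10
E[X | Jar K] = (13 + 15 − 7 − 8 + 0)/5 = 13/5
E[X] = (5/6)·10 + (1/6)·13/5 = 263/30

263/30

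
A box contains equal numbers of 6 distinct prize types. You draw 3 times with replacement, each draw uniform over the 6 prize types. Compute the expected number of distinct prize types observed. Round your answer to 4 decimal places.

Let Xⱼ=1 if type j appears at least once. P(Xⱼ=1) = 1 − ((6−1)/6)^3 = 91/216.
E[#distinct] = 6·91/216 = 91/36.
≈ 2.5278

2.5278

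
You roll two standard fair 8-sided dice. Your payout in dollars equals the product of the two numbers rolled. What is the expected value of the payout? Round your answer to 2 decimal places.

$20.25

Distribution of the product of the two numbers rolled: 1 w.p. 1/64, 2 w.p. 1/32, 3 w.p. 1/32, 4 w.p. 3/64, 5 w.p. 1/32, 6 w.p. 1/16, …
E[payout] = (1/64)·1 + (1/32)·2 + (1/32)·3 + (3/64)·4 + (1/32)·5 + (1/16)·6 + (1/32)·7 + (1/16)·8 + (1/64)·9 + (1/32)·10 + (1/16)·12 + (1/32)·14 + (1/32)·15 + (3/64)·16 + (1/32)·18 + (1/32)·20 + (1/32)·21 + (1/16)·24 + (1/64)·25 + (1/32)·28 + (1/32)·30 + (1/32)·32 + (1/32)·35 + (1/64)·36 + (1/32)·40 + (1/32)·42 + (1/32)·48 + (1/64)·49 + (1/32)·56 + (1/64)·64 = 81/4
≈ $20.25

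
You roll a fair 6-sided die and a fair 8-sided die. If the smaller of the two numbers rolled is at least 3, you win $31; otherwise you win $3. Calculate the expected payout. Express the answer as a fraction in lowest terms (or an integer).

$17

E[payout] = (1/2)·3 + (1/2)·31 = 17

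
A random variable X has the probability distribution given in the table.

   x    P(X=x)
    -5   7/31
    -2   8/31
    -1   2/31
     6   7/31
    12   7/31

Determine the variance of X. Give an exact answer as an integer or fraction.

E[X] = (7/31)·(-5) + (8/31)·(-2) + (2/31)·(-1) + (7/31)·6 + (7/31)·12 = 73/31
E[X²] = (7/31)·25 + (8/31)·4 + (2/31)·1 + (7/31)·36 + (7/31)·144 = 1469/31
Var(X) = 1469/31 − (73/31)² = 40210/961

40210/961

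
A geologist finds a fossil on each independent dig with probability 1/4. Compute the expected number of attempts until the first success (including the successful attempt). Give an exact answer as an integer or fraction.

4

For a geometric distribution, E[trials] = 1/p = 1/(1/4) = 4.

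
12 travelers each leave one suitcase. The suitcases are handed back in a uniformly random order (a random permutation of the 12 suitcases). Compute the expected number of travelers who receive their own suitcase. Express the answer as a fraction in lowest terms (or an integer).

1

Let Xᵢ = 1 if person i gets their own suitcase. For each i, P(Xᵢ=1) = 1/12.
By linearity of expectation, E[X₁+…+X_12] = 12·(1/12) = 1.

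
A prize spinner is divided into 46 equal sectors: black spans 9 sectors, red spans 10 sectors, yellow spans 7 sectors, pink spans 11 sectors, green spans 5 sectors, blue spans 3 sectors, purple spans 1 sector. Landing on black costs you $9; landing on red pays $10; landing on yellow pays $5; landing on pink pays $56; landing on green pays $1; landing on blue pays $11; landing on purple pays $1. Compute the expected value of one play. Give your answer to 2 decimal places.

$15.41

E[payout] = (9/46)·(-9) + (10/46)·10 + (7/46)·5 + (11/46)·56 + (5/46)·1 + (3/46)·11 + (1/46)·1 = 709/46
≈ $15.41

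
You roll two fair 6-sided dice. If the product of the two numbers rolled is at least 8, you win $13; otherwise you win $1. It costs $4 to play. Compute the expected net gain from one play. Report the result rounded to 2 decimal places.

E[payout] = (7/18)·1 + (11/18)·13 = 25/3
Expected profit = 25/3 − 4 = 13/3 ≈ $4.33

$4.33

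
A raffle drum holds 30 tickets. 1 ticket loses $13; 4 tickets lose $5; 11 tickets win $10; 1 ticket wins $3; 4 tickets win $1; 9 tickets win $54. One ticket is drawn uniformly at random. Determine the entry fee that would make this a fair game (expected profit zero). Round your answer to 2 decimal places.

$19.00

E[payout] = (1/30)·(-13) + (4/30)·(-5) + (11/30)·10 + (1/30)·3 + (4/30)·1 + (9/30)·54 = 19
Fair fee = E[payout] = 19 ≈ $19.00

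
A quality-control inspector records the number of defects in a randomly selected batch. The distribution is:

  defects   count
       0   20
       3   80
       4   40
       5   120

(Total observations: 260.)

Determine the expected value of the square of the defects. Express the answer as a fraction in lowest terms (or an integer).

218/13

Total = 260, so P(defects=0) = 20/260, etc.
E[X²] = (1/13)·0 + (4/13)·9 + (2/13)·16 + (6/13)·25
     = 218/13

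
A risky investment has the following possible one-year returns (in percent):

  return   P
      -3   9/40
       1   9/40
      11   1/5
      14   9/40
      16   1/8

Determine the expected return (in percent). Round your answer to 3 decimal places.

6.900

E[X] = (9/40)·(-3) + (9/40)·1 + (1/5)·11 + (9/40)·14 + (1/8)·16
     = 69/10 ≈ 6.900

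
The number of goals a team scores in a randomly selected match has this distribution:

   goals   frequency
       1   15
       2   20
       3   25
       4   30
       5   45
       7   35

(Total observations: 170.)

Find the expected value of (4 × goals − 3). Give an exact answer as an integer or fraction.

Total = 170, so P(goals=1) = 15/170, etc.
E[4x-3] = (3/34)·1 + (2/17)·5 + (5/34)·9 + (3/17)·13 + (9/34)·17 + (7/34)·25
     = 237/17

237/17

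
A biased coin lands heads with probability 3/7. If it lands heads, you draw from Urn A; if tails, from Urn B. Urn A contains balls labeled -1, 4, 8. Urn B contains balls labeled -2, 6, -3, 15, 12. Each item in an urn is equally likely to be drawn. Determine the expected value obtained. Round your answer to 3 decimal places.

E[X | Urn A] = (-1 + 4 + 8)/3 = 11/3
E[X | Urn B] = (-2 + 6 − 3 + 15 + 12)/5 = 28/5
E[X] = (3/7)·11/3 + (4/7)·28/5 = 167/35 ≈ 4.771

4.771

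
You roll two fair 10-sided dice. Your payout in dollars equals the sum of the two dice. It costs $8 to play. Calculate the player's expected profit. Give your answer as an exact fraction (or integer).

Distribution of the sum of the two dice: 2 w.p. 1/100, 3 w.p. 1/50, 4 w.p. 3/100, 5 w.p. 1/25, 6 w.p. 1/20, 7 w.p. 3/50, …
E[payout] = (1/100)·2 + (1/50)·3 + (3/100)·4 + (1/25)·5 + (1/20)·6 + (3/50)·7 + (7/100)·8 + (2/25)·9 + (9/100)·10 + (1/10)·11 + (9/100)·12 + (2/25)·13 + (7/100)·14 + (3/50)·15 + (1/20)·16 + (1/25)·17 + (3/100)·18 + (1/50)·19 + (1/100)·20 = 11
Expected profit = 11 − 8 = 3

$3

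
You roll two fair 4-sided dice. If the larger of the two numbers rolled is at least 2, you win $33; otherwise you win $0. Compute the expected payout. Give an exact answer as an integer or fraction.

495/16 dollars

E[payout] = (1/16)·0 + (15/16)·33 = 495/16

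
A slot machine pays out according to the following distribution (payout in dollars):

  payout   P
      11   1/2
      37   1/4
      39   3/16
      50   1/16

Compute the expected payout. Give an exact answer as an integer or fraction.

E[X] = (1/2)·11 + (1/4)·37 + (3/16)·39 + (1/16)·50
     = 403/16

403/16 dollars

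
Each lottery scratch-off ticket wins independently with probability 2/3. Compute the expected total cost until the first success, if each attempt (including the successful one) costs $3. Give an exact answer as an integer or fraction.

9/2 dollars

E[#attempts] = 1/p = 3/2; E[cost] = 3·3/2 = 9/2.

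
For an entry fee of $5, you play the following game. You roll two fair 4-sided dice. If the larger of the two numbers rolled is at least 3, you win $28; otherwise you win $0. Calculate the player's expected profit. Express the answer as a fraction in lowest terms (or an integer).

E[payout] = (1/4)·0 + (3/4)·28 = 21
Expected profit = 21 − 5 = 16

$16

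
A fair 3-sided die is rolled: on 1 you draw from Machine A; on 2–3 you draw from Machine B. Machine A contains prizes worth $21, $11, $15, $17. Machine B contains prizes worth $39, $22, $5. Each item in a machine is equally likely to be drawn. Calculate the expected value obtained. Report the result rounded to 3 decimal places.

E[X | Machine A] = (21 + 11 + 15 + 17)/4 = 16
E[X | Machine B] = (39 + 22 + 5)/3 = 22
E[X] = (1/3)·16 + (2/3)·22 = 20 ≈ 20.000

$20.000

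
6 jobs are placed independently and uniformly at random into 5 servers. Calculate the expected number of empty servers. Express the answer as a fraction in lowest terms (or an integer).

Let Xⱼ=1 if server j is empty. P(Xⱼ=1) = ((5-1)/5)^6 = 4096/15625.
By linearity, E[#empty] = 5·4096/15625 = 4096/3125.

4096/3125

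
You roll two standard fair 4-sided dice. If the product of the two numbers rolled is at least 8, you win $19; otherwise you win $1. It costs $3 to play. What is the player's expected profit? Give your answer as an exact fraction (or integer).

19/4 dollars

E[payout] = (5/8)·1 + (3/8)·19 = 31/4
Expected profit = 31/4 − 3 = 19/4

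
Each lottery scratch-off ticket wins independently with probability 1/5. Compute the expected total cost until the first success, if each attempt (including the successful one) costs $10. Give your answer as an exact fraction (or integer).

$50

E[#attempts] = 1/p = 5; E[cost] = 10·5 = 50.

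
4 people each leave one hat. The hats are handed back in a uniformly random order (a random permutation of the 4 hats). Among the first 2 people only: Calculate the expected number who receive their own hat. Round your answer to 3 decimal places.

Let Xᵢ = 1 if person i gets their own hat. For each i, P(Xᵢ=1) = 1/4.
By linearity of expectation, E[X₁+…+X_2] = 2·(1/4) = 1/2.
≈ 0.500

0.500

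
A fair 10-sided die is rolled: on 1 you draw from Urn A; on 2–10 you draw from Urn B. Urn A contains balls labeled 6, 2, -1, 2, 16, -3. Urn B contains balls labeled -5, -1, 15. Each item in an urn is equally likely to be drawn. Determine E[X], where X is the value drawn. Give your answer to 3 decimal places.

E[X | Urn A] = (6 + 2 − 1 + 2 + 16 − 3)/6 = 11/3
E[X | Urn B] = (-5 − 1 + 15)/3 = 3
E[X] = (1/10)·11/3 + (9/10)·3 = 46/15 ≈ 3.067

3.067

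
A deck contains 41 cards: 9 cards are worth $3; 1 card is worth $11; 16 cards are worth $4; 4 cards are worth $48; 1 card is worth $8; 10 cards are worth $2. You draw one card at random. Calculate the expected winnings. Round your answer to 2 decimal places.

E[payout] = (9/41)·3 + (1/41)·11 + (16/41)·4 + (4/41)·48 + (1/41)·8 + (10/41)·2 = 322/41
≈ $7.85

$7.85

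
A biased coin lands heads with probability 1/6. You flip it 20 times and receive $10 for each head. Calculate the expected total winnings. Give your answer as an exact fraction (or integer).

E[#heads] = 20·1/6 = 10/3 (linearity over flips).
E[winnings] = 10·10/3 = 100/3.

100/3 dollars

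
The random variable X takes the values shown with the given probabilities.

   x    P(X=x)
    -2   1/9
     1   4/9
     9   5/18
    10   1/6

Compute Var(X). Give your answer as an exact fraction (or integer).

6737/324

E[X] = (1/9)·(-2) + (4/9)·1 + (5/18)·9 + (1/6)·10 = 79/18
E[X²] = (1/9)·4 + (4/9)·1 + (5/18)·81 + (1/6)·100 = 721/18
Var(X) = 721/18 − (79/18)² = 6737/324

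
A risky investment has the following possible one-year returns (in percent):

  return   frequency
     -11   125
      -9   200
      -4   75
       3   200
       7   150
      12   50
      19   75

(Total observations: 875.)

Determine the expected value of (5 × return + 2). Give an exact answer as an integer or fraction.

Total = 875, so P(return=-11) = 125/875, etc.
E[5x+2] = (1/7)·(-53) + (8/35)·(-43) + (3/35)·(-18) + (8/35)·17 + (6/35)·37 + (2/35)·62 + (3/35)·97
     = 22/7

22/7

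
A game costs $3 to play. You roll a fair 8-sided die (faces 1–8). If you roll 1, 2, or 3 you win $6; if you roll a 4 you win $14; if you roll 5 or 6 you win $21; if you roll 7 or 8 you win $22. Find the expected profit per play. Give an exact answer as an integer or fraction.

E[payout] = (3/8)·6 + (1/8)·14 + (1/4)·21 + (1/4)·22 = 59/4
Expected profit = 59/4 − 3 = 47/4

47/4 dollars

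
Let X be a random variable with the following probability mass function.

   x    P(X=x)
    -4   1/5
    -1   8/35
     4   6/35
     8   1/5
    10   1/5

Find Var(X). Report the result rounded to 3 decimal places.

28.362

E[X] = (1/5)·(-4) + (8/35)·(-1) + (6/35)·4 + (1/5)·8 + (1/5)·10 = 114/35
E[X²] = (1/5)·16 + (8/35)·1 + (6/35)·16 + (1/5)·64 + (1/5)·100 = 1364/35
Var(X) = 1364/35 − (114/35)² = 34744/1225 ≈ 28.362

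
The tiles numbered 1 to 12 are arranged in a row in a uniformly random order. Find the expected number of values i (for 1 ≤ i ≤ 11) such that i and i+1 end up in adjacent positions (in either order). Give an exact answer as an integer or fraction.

For each i ∈ {1,…,11}, let Xᵢ = 1 if i and i+1 are adjacent. P(Xᵢ=1) = 2·(12−1)!/12! = 2/12.
By linearity, E[ΣXᵢ] = (11)·(2/12) = 11/6.

11/6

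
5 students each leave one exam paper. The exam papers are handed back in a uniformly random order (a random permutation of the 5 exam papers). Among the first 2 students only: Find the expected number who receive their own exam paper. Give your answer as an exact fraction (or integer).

Let Xᵢ = 1 if person i gets their own exam paper. For each i, P(Xᵢ=1) = 1/5.
By linearity of expectation, E[X₁+…+X_2] = 2·(1/5) = 2/5.

2/5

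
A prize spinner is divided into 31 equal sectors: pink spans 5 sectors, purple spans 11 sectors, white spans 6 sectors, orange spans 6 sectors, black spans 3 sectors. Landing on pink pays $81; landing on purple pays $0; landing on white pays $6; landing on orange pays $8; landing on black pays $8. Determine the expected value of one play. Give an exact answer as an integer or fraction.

E[payout] = (5/31)·81 + (11/31)·0 + (6/31)·6 + (6/31)·8 + (3/31)·8 = 513/31

513/31 dollars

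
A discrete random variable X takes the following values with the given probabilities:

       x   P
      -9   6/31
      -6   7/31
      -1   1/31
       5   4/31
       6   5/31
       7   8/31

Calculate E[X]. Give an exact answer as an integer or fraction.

9/31

E[X] = (6/31)·(-9) + (7/31)·(-6) + (1/31)·(-1) + (4/31)·5 + (5/31)·6 + (8/31)·7
     = 9/31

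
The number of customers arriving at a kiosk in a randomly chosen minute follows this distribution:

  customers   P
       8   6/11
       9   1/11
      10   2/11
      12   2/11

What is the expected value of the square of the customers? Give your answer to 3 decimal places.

E[X²] = (6/11)·64 + (1/11)·81 + (2/11)·100 + (2/11)·144
     = 953/11 ≈ 86.636

86.636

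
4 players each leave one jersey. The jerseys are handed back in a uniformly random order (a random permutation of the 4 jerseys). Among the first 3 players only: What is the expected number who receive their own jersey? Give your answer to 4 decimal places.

0.7500

Let Xᵢ = 1 if person i gets their own jersey. For each i, P(Xᵢ=1) = 1/4.
By linearity of expectation, E[X₁+…+X_3] = 3·(1/4) = 3/4.
≈ 0.7500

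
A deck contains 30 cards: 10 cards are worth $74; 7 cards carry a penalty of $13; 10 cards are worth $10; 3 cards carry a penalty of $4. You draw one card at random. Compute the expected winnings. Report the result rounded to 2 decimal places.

E[payout] = (10/30)·74 + (7/30)·(-13) + (10/30)·10 + (3/30)·(-4) = 737/30
≈ $24.57

$24.57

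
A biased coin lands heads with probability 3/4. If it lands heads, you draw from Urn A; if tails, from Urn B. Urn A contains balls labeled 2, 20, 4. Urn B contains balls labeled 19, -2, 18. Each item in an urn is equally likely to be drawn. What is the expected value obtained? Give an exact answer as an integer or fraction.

E[X | Urn A] = (2 + 20 + 4)/3 = 26/3
E[X | Urn B] = (19 − 2 + 18)/3 = 35/3
E[X] = (3/4)·26/3 + (1/4)·35/3 = 113/12

113/12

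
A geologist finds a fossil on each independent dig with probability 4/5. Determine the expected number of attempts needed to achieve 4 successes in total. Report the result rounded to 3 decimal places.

5.000

By linearity (sum of 4 independent geometric waits), E[trials] = 4/p = 4/(4/5) = 5.
≈ 5.000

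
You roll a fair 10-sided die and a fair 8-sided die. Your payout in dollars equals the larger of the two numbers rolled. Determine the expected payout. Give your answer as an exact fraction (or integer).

Distribution of the larger of the two numbers rolled: 1 w.p. 1/80, 2 w.p. 3/80, 3 w.p. 1/16, 4 w.p. 7/80, 5 w.p. 9/80, 6 w.p. 11/80, …
E[payout] = (1/80)·1 + (3/80)·2 + (1/16)·3 + (7/80)·4 + (9/80)·5 + (11/80)·6 + (13/80)·7 + (3/16)·8 + (1/10)·9 + (1/10)·10 = 131/20

131/20 dollars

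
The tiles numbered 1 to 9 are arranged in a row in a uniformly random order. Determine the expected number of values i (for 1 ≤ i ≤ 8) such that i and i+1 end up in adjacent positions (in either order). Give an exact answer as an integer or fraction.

For each i ∈ {1,…,8}, let Xᵢ = 1 if i and i+1 are adjacent. P(Xᵢ=1) = 2·(9−1)!/9! = 2/9.
By linearity, E[ΣXᵢ] = (8)·(2/9) = 16/9.

16/9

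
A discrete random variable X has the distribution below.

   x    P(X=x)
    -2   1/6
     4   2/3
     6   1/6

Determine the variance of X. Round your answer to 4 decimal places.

E[X] = (1/6)·(-2) + (2/3)·4 + (1/6)·6 = 10/3
E[X²] = (1/6)·4 + (2/3)·16 + (1/6)·36 = 52/3
Var(X) = 52/3 − (10/3)² = 56/9 ≈ 6.2222

6.2222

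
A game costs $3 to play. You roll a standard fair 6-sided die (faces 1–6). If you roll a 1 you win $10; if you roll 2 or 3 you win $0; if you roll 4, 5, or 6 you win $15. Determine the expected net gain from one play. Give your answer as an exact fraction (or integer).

37/6 dollars

E[payout] = (1/3)·0 + (1/6)·10 + (1/2)·15 = 55/6
Expected profit = 55/6 − 3 = 37/6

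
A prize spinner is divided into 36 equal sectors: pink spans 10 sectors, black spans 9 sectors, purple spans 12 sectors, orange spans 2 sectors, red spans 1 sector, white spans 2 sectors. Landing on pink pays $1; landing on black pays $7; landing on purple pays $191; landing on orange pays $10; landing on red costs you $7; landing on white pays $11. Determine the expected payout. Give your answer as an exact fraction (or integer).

200/3 dollars

E[payout] = (10/36)·1 + (9/36)·7 + (12/36)·191 + (2/36)·10 + (1/36)·(-7) + (2/36)·11 = 200/3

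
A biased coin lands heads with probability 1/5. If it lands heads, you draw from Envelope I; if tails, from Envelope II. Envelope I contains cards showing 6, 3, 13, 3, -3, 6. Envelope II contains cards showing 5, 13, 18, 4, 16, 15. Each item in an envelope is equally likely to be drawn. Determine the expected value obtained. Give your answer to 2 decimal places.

E[X | Envelope I] = (6 + 3 + 13 + 3 − 3 + 6)/6 = 14/3
E[X | Envelope II] = (5 + 13 + 18 + 4 + 16 + 15)/6 = 71/6
E[X] = (1/5)·14/3 + (4/5)·71/6 = 52/5 ≈ 10.40

10.40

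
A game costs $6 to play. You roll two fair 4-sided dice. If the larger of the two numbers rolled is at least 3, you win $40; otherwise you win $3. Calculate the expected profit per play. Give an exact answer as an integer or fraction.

E[payout] = (1/4)·3 + (3/4)·40 = 123/4
Expected profit = 123/4 − 6 = 99/4

99/4 dollars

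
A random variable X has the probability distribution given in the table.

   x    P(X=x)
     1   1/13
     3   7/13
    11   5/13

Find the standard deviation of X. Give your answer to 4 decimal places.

4.0471

E[X] = 77/13, E[X²] = 669/13
Var(X) = E[X²] − (E[X])² = 669/13 − 5929/169 = 2768/169
SD(X) = √(2768/169) ≈ 4.0471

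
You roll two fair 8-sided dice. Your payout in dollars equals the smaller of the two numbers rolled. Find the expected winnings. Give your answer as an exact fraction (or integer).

Distribution of the smaller of the two numbers rolled: 1 w.p. 15/64, 2 w.p. 13/64, 3 w.p. 11/64, 4 w.p. 9/64, 5 w.p. 7/64, 6 w.p. 5/64, …
E[payout] = (15/64)·1 + (13/64)·2 + (11/64)·3 + (9/64)·4 + (7/64)·5 + (5/64)·6 + (3/64)·7 + (1/64)·8 = 51/16

51/16 dollars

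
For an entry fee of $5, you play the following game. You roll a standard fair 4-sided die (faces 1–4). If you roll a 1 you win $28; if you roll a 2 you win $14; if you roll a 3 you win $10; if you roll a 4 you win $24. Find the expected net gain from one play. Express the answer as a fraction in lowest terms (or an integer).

$14

E[payout] = (1/4)·10 + (1/4)·14 + (1/4)·24 + (1/4)·28 = 19
Expected profit = 19 − 5 = 14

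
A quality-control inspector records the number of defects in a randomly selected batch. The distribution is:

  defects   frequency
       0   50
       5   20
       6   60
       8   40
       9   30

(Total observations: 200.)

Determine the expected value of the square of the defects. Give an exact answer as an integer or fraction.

153/4

Total = 200, so P(defects=0) = 50/200, etc.
E[X²] = (1/4)·0 + (1/10)·25 + (3/10)·36 + (1/5)·64 + (3/20)·81
     = 153/4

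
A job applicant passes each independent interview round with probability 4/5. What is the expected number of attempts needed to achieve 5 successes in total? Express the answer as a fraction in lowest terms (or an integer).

By linearity (sum of 5 independent geometric waits), E[trials] = 5/p = 5/(4/5) = 25/4.

25/4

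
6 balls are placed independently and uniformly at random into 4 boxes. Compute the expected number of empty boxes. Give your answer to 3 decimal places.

0.712

Let Xⱼ=1 if box j is empty. P(Xⱼ=1) = ((4-1)/4)^6 = 729/4096.
By linearity, E[#empty] = 4·729/4096 = 729/1024.
≈ 0.712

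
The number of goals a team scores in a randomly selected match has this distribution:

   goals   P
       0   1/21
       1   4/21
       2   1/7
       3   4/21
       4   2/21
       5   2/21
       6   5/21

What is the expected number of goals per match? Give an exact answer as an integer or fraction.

10/3

E[X] = (1/21)·0 + (4/21)·1 + (1/7)·2 + (4/21)·3 + (2/21)·4 + (2/21)·5 + (5/21)·6
     = 10/3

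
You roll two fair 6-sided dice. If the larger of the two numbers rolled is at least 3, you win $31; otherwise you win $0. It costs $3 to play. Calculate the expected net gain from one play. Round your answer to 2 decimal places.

E[payout] = (1/9)·0 + (8/9)·31 = 248/9
Expected profit = 248/9 − 3 = 221/9 ≈ $24.56

$24.56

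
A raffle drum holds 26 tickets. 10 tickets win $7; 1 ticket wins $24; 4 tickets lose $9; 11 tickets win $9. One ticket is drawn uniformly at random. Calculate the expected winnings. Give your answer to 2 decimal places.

E[payout] = (10/26)·7 + (1/26)·24 + (4/26)·(-9) + (11/26)·9 = 157/26
≈ $6.04

$6.04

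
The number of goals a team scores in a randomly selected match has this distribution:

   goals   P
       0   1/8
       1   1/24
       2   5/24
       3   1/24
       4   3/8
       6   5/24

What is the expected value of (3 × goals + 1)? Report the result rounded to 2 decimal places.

E[3x+1] = (1/8)·1 + (1/24)·4 + (5/24)·7 + (1/24)·10 + (3/8)·13 + (5/24)·19
     = 11 ≈ 11.00

11.00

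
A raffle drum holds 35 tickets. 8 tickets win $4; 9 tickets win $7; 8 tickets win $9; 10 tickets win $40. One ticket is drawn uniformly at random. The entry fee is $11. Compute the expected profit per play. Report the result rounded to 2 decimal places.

$5.20

E[payout] = (8/35)·4 + (9/35)·7 + (8/35)·9 + (10/35)·40 = 81/5
Expected profit = 81/5 − 11 = 26/5 ≈ $5.20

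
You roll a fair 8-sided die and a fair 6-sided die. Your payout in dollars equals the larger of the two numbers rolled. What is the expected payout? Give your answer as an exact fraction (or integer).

Distribution of the larger of the two numbers rolled: 1 w.p. 1/48, 2 w.p. 1/16, 3 w.p. 5/48, 4 w.p. 7/48, 5 w.p. 3/16, 6 w.p. 11/48, …
E[payout] = (1/48)·1 + (1/16)·2 + (5/48)·3 + (7/48)·4 + (3/16)·5 + (11/48)·6 + (1/8)·7 + (1/8)·8 = 251/48

251/48 dollars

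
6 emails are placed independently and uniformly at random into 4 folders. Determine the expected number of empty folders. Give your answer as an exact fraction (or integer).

Let Xⱼ=1 if folder j is empty. P(Xⱼ=1) = ((4-1)/4)^6 = 729/4096.
By linearity, E[#empty] = 4·729/4096 = 729/1024.

729/1024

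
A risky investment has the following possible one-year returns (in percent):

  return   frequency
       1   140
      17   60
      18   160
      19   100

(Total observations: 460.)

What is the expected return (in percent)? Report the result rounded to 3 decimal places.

Total = 460, so P(return=1) = 140/460, etc.
E[X] = (7/23)·1 + (3/23)·17 + (8/23)·18 + (5/23)·19
     = 297/23 ≈ 12.913

12.913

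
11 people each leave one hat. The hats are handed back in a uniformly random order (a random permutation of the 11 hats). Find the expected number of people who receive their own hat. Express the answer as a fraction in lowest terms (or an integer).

1

Let Xᵢ = 1 if person i gets their own hat. For each i, P(Xᵢ=1) = 1/11.
By linearity of expectation, E[X₁+…+X_11] = 11·(1/11) = 1.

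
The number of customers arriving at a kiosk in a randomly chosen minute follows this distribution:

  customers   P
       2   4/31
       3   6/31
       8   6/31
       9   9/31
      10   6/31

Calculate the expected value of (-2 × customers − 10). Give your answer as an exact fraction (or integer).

-740/31

E[-2x-10] = (4/31)·(-14) + (6/31)·(-16) + (6/31)·(-26) + (9/31)·(-28) + (6/31)·(-30)
     = -740/31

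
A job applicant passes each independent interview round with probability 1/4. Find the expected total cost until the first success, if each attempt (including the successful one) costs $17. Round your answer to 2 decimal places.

E[#attempts] = 1/p = 4; E[cost] = 17·4 = 68.
≈ 68.00

$68.00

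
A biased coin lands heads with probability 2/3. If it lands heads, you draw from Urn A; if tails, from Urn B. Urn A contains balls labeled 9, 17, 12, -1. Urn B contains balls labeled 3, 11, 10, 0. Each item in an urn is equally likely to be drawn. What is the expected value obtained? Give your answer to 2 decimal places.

8.17

E[X | Urn A] = (9 + 17 + 12 − 1)/4 = 37/4
E[X | Urn B] = (3 + 11 + 10 + 0)/4 = 6
E[X] = (2/3)·37/4 + (1/3)·6 = 49/6 ≈ 8.17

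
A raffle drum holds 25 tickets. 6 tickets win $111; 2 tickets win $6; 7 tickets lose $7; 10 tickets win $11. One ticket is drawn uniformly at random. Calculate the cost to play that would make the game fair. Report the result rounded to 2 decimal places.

$29.56

E[payout] = (6/25)·111 + (2/25)·6 + (7/25)·(-7) + (10/25)·11 = 739/25
Fair fee = E[payout] = 739/25 ≈ $29.56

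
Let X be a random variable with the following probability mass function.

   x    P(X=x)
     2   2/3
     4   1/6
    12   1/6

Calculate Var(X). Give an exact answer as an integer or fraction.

E[X] = (2/3)·2 + (1/6)·4 + (1/6)·12 = 4
E[X²] = (2/3)·4 + (1/6)·16 + (1/6)·144 = 88/3
Var(X) = 88/3 − (4)² = 40/3

40/3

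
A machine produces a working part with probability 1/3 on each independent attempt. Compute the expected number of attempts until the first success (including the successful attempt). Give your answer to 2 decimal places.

For a geometric distribution, E[trials] = 1/p = 1/(1/3) = 3.
≈ 3.00

3.00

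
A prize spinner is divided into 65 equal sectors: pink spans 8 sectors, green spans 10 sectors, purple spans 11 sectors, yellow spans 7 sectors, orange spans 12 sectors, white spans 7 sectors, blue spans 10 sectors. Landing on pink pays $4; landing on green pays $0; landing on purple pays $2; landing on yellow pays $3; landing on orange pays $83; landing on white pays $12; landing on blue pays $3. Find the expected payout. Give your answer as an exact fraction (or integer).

E[payout] = (8/65)·4 + (10/65)·0 + (11/65)·2 + (7/65)·3 + (12/65)·83 + (7/65)·12 + (10/65)·3 = 237/13

237/13 dollars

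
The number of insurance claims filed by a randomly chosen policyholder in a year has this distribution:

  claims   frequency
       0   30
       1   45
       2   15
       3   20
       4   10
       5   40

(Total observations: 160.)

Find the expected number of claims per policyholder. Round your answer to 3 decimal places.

Total = 160, so P(claims=0) = 30/160, etc.
E[X] = (3/16)·0 + (9/32)·1 + (3/32)·2 + (1/8)·3 + (1/16)·4 + (1/4)·5
     = 75/32 ≈ 2.344

2.344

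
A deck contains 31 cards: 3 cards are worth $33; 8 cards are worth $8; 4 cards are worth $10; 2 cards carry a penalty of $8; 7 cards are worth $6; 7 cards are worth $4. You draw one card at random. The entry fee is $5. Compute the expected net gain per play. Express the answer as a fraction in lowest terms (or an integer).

102/31 dollars

E[payout] = (3/31)·33 + (8/31)·8 + (4/31)·10 + (2/31)·(-8) + (7/31)·6 + (7/31)·4 = 257/31
Expected profit = 257/31 − 5 = 102/31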